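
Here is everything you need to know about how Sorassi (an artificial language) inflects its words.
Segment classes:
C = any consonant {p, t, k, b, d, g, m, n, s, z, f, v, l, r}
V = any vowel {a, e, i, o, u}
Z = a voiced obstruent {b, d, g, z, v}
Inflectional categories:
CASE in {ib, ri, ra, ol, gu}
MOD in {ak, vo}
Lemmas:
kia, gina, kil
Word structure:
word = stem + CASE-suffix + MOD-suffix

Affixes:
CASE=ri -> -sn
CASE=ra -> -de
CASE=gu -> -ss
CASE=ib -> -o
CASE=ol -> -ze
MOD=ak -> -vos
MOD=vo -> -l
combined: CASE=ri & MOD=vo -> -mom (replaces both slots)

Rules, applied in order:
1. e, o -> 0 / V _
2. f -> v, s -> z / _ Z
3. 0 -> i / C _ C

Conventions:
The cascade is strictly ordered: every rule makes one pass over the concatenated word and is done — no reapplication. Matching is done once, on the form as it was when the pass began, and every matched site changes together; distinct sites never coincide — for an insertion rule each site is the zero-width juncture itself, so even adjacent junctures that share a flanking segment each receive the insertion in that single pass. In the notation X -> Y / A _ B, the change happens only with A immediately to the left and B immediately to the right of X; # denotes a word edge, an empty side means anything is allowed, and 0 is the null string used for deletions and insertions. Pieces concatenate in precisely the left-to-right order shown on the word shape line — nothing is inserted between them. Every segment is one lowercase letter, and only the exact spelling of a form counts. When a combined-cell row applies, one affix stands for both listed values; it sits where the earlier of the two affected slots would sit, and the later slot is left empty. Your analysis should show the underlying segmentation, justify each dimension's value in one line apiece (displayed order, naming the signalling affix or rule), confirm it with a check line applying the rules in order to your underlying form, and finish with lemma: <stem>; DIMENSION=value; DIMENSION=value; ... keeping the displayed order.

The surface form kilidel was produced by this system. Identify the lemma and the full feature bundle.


underlying: kil-de-l
CASE=ra - signalled by the affix -de
MOD=vo - signalled by the affix -l
check: kildel -> kildel -> kildel -> kilidel
lemma: kil; CASE=ra; MOD=vo


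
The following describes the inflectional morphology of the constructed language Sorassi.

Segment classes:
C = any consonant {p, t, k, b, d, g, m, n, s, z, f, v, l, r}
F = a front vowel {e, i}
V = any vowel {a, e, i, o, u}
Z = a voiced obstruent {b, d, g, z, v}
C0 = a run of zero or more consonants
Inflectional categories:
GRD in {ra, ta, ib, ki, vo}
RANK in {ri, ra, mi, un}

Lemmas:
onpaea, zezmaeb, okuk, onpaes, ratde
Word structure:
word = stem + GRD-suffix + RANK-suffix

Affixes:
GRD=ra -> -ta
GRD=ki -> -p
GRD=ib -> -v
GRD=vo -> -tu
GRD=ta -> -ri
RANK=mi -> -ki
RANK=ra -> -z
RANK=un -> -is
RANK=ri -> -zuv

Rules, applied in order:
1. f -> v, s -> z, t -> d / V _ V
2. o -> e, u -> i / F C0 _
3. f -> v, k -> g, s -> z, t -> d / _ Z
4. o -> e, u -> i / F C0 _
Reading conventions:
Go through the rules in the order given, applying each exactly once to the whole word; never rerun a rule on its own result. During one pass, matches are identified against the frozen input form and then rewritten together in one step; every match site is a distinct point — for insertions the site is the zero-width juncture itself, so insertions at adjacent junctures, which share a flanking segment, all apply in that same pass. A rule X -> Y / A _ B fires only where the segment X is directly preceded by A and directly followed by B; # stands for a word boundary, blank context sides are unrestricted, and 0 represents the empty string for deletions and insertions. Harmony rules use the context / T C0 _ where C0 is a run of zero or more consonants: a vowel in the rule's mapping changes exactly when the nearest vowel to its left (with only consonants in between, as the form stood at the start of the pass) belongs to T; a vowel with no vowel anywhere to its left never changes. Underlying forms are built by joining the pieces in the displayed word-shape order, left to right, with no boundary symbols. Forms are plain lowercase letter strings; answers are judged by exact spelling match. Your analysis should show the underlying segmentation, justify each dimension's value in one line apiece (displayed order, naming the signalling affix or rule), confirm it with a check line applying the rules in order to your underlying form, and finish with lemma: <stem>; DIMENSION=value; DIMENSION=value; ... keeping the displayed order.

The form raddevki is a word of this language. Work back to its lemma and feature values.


underlying: ratde-v-ki
GRD=ib - signalled by the affix -v
RANK=mi - signalled by the affix -ki
check: ratdevki -> ratdevki -> ratdevki -> raddevki -> raddevki
lemma: ratde; GRD=ib; RANK=mi


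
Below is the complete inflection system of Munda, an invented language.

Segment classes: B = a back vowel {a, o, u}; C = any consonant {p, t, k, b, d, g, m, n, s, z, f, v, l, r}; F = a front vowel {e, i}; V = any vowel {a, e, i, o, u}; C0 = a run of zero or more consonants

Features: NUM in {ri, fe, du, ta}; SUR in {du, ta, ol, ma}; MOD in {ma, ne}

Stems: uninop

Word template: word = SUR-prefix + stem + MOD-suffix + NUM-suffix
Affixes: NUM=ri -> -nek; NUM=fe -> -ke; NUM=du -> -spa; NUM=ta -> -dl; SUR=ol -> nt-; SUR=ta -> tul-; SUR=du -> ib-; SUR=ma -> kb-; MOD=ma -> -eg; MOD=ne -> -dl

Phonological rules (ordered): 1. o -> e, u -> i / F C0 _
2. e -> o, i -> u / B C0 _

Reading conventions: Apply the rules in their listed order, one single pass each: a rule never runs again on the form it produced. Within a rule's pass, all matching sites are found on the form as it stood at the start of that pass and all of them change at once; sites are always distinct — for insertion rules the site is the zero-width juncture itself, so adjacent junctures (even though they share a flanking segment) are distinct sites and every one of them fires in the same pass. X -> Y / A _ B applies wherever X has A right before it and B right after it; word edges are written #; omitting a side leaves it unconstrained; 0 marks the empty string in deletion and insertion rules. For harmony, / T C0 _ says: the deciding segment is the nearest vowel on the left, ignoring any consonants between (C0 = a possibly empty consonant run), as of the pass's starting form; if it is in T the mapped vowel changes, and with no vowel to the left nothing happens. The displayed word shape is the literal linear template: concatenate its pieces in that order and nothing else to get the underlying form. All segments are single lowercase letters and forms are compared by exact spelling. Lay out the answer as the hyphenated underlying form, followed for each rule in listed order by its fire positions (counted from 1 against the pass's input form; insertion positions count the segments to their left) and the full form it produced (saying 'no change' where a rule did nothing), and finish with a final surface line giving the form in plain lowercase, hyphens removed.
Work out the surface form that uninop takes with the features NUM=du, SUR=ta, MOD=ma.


underlying: tul-uninop-eg-spa
1. o -> e, u -> i / F C0 _: fires at position(s) 8: tuluninepegspa
2. e -> o, i -> u / B C0 _: fires at position(s) 6: tulununepegspa
surface: tulununepegspa


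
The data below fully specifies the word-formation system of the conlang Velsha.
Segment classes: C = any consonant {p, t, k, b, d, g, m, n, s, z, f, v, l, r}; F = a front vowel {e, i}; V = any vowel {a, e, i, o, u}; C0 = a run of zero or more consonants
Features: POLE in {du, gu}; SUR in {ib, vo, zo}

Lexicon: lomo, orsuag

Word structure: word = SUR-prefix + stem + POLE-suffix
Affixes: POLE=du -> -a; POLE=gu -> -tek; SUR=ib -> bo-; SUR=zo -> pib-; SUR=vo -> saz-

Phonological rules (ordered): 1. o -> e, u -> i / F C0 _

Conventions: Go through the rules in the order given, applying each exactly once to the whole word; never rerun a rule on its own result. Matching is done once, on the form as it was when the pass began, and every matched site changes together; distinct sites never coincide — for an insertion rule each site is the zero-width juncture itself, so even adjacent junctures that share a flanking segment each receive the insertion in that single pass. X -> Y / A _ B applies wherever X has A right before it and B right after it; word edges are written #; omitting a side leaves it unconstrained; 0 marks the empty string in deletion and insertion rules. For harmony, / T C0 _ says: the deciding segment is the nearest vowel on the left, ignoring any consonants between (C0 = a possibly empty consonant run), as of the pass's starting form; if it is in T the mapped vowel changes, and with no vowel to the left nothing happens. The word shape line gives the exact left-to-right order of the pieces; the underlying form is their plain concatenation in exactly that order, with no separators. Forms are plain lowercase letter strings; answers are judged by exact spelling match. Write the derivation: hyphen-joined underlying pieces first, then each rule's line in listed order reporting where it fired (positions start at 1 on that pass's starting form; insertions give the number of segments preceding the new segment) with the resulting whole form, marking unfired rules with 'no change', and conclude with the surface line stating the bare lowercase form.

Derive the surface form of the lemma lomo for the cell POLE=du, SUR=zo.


underlying: pib-lomo-a
1. o -> e, u -> i / F C0 _: fires at position(s) 5: piblemoa
surface: piblemoa


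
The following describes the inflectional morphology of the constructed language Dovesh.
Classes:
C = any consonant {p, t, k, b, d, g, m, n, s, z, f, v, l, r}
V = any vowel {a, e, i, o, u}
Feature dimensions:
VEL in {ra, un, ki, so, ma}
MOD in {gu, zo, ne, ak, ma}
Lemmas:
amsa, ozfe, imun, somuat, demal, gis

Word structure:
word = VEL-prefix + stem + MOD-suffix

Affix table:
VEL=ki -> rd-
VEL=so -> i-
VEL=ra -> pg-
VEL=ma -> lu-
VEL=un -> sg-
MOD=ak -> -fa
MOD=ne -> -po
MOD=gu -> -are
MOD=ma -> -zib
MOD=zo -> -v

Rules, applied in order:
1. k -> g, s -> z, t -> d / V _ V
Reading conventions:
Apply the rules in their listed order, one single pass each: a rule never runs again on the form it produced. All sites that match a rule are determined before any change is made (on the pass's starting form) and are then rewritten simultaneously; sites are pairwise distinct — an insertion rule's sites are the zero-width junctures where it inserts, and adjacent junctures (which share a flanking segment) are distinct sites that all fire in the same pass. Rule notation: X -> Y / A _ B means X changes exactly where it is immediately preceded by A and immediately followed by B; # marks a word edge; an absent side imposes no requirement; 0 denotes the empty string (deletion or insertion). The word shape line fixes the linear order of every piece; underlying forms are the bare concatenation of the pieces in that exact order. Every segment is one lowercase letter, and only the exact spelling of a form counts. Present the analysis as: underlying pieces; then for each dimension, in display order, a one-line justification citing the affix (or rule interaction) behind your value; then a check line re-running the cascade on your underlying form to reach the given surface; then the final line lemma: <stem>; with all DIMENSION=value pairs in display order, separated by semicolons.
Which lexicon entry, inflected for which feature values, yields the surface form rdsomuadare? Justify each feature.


underlying: rd-somuat-are
VEL=ki - signalled by the affix rd-
MOD=gu - signalled by the affix -are
check: rdsomuatare -> rdsomuadare
lemma: somuat; VEL=ki; MOD=gu


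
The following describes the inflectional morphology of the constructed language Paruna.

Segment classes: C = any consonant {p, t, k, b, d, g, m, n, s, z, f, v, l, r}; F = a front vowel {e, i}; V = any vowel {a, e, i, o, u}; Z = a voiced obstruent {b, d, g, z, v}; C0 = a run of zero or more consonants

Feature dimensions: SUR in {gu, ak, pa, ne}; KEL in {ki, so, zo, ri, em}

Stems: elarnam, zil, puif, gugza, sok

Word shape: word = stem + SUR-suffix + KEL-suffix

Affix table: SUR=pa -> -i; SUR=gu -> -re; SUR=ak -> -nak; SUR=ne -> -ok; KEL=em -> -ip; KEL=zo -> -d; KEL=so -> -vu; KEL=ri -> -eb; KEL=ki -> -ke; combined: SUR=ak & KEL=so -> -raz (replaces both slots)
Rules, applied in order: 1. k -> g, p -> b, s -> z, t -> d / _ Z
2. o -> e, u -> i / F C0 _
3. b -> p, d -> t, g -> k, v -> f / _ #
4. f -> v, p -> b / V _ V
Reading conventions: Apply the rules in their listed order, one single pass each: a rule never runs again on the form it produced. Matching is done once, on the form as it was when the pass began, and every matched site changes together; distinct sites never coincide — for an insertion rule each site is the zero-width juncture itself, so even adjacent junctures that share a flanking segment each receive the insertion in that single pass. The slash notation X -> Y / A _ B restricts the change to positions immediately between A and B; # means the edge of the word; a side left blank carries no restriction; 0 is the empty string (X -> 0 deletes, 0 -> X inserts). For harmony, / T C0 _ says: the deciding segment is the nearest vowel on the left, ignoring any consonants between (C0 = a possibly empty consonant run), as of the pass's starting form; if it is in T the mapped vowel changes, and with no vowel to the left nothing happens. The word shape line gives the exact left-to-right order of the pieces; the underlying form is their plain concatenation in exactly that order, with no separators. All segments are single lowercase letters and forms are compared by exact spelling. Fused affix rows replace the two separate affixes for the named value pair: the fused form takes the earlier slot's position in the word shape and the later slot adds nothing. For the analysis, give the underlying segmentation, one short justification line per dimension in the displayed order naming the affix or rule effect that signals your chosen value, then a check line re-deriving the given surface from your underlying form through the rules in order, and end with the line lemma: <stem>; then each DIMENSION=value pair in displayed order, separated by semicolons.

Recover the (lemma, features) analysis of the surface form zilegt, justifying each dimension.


underlying: zil-ok-d
SUR=ne - signalled by the affix -ok
KEL=zo - signalled by the affix -d
check: zilokd -> zilogd -> zilegd -> zilegt -> zilegt
lemma: zil; SUR=ne; KEL=zo


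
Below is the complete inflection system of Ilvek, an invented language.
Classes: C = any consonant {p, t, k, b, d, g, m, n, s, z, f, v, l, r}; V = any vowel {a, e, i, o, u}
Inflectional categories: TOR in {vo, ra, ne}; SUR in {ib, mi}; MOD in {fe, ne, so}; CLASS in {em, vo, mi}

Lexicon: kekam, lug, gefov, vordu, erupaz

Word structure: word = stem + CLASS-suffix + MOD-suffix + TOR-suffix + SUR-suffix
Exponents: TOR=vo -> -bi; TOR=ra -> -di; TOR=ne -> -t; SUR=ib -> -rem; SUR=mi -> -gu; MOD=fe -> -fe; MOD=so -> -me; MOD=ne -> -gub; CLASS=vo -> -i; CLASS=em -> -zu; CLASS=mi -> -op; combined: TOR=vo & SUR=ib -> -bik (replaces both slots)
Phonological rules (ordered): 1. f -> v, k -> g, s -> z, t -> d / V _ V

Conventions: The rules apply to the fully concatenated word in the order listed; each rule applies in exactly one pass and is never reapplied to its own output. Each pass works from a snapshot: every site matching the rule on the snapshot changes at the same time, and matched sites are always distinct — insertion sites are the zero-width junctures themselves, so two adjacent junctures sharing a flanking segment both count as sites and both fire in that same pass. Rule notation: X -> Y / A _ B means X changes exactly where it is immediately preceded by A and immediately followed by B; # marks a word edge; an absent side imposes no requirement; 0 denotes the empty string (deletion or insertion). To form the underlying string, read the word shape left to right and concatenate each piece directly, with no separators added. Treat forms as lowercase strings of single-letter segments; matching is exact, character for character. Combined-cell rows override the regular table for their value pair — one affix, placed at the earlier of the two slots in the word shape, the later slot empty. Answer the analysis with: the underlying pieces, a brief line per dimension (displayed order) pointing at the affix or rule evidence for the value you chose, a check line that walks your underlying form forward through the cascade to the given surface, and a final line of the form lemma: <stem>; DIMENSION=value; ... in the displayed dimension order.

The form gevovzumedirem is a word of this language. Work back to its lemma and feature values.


underlying: gefov-zu-me-di-rem
TOR=ra - signalled by the affix -di
SUR=ib - signalled by the affix -rem
MOD=so - signalled by the affix -me
CLASS=em - signalled by the affix -zu
check: gefovzumedirem -> gevovzumedirem
lemma: gefov; TOR=ra; SUR=ib; MOD=so; CLASS=em


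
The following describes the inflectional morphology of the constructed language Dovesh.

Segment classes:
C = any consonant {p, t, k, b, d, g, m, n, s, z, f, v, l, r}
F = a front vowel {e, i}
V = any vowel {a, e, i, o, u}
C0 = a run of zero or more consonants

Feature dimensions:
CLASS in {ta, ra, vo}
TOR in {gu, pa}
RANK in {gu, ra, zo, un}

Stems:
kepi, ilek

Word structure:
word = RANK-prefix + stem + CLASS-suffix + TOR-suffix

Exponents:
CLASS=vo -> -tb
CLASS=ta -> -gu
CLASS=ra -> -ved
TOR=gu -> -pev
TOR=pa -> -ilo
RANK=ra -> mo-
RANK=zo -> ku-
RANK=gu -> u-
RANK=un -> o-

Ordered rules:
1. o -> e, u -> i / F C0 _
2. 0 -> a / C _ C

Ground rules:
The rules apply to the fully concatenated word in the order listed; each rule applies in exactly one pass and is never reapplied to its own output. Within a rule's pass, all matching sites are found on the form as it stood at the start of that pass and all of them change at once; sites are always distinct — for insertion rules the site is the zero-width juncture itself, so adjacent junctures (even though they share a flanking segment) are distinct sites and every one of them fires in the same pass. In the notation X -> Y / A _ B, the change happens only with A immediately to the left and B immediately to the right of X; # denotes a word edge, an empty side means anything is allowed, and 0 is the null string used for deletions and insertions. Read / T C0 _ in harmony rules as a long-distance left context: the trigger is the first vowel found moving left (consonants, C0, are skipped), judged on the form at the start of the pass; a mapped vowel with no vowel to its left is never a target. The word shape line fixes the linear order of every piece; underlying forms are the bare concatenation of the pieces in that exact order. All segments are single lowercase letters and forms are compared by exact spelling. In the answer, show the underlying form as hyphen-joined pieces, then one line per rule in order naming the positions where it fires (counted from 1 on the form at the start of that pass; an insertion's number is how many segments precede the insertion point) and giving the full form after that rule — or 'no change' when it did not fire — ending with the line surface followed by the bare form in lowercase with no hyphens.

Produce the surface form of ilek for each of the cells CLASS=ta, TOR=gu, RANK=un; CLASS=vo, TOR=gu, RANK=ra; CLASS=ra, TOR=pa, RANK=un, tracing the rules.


cell CLASS=ta, TOR=gu, RANK=un:
underlying: o-ilek-gu-pev
1. o -> e, u -> i / F C0 _: fires at position(s) 7: oilekgipev
2. 0 -> a / C _ C: inserts after position(s) 5: oilekagipev
surface: oilekagipev

cell CLASS=vo, TOR=gu, RANK=ra:
underlying: mo-ilek-tb-pev
1. o -> e, u -> i / F C0 _: no change
2. 0 -> a / C _ C: inserts after position(s) 6, 7, 8: moilekatabapev
surface: moilekatabapev

cell CLASS=ra, TOR=pa, RANK=un:
underlying: o-ilek-ved-ilo
1. o -> e, u -> i / F C0 _: fires at position(s) 11: oilekvedile
2. 0 -> a / C _ C: inserts after position(s) 5: oilekavedile
surface: oilekavedile


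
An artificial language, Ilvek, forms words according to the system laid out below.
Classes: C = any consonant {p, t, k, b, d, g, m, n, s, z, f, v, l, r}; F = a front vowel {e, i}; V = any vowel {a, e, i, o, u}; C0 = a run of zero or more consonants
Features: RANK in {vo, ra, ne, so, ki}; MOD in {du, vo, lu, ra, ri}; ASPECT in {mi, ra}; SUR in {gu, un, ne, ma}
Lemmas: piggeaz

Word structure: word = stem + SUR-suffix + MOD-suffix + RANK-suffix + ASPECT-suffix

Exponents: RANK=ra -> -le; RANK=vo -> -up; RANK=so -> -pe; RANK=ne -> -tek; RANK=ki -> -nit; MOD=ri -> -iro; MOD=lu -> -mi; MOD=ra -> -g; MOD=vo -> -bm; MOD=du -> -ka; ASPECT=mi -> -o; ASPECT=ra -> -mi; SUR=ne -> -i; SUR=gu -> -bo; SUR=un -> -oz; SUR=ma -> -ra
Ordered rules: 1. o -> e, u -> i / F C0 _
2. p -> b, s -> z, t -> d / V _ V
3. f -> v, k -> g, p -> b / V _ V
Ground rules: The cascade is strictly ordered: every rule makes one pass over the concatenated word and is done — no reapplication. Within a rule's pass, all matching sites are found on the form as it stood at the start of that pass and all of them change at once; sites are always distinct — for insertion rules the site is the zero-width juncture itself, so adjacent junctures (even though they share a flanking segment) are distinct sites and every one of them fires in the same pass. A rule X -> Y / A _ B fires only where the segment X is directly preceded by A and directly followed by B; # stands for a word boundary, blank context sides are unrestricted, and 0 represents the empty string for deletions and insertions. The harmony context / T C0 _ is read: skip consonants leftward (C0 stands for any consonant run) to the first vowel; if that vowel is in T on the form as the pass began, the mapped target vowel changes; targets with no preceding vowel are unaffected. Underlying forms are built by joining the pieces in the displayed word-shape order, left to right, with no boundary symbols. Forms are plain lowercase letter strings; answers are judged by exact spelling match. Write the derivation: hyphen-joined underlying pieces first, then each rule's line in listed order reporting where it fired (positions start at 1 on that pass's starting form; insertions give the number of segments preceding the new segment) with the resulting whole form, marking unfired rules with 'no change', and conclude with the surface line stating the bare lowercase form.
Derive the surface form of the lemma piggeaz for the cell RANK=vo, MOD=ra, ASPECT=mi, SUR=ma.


underlying: piggeaz-ra-g-up-o
1. o -> e, u -> i / F C0 _: no change
2. p -> b, s -> z, t -> d / V _ V: fires at position(s) 12: piggeazragubo
3. f -> v, k -> g, p -> b / V _ V: no change
surface: piggeazragubo


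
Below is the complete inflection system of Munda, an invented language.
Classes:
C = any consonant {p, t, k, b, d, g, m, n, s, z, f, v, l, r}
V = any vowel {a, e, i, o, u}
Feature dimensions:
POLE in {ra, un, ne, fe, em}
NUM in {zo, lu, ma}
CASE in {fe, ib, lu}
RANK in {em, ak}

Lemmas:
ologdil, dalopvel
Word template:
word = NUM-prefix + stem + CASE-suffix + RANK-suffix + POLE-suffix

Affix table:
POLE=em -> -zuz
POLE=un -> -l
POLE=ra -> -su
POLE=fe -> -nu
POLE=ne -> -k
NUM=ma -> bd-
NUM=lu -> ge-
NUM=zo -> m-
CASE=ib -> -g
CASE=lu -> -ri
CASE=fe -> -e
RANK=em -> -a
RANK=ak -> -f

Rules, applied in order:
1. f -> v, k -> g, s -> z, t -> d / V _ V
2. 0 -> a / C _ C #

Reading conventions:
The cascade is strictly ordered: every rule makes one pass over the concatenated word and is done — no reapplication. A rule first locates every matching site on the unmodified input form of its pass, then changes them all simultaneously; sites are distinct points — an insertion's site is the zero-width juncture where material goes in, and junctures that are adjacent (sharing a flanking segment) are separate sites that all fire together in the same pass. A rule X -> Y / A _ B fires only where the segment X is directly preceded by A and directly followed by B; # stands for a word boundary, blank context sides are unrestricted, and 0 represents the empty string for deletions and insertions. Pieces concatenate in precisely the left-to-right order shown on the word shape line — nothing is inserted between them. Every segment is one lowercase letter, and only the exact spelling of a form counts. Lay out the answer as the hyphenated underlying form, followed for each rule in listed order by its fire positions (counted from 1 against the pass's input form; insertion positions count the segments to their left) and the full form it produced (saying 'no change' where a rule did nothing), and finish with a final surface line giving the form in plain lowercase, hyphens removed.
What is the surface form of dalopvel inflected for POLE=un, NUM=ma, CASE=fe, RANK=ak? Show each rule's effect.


underlying: bd-dalopvel-e-f-l
1. f -> v, k -> g, s -> z, t -> d / V _ V: no change
2. 0 -> a / C _ C #: inserts after position(s) 12: bddalopvelefal
surface: bddalopvelefal


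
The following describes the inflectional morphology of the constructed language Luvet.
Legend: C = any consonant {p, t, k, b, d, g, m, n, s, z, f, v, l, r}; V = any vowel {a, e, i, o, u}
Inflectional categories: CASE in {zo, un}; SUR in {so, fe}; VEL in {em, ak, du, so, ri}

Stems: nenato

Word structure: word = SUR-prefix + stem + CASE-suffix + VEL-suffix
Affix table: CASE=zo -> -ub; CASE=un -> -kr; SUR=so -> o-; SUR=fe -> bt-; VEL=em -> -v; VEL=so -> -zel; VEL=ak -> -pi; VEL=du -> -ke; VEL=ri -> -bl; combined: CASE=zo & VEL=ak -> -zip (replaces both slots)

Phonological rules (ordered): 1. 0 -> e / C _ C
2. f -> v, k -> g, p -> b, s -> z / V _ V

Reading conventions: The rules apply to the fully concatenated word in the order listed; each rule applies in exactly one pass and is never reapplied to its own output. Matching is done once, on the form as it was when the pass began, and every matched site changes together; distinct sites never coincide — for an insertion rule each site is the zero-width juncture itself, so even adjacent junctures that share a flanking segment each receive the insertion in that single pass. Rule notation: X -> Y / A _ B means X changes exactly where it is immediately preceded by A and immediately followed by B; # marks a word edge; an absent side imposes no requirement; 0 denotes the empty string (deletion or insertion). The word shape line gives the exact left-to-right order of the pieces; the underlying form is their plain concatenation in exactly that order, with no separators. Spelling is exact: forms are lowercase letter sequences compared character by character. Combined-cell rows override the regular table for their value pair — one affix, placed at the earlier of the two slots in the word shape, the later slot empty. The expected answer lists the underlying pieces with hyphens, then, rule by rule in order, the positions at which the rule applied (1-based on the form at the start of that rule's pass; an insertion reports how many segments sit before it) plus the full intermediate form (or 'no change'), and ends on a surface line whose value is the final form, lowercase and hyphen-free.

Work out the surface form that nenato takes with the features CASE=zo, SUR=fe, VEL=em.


underlying: bt-nenato-ub-v
1. 0 -> e / C _ C: inserts after position(s) 1, 2, 10: betenenatoubev
2. f -> v, k -> g, p -> b, s -> z / V _ V: no change
surface: betenenatoubev


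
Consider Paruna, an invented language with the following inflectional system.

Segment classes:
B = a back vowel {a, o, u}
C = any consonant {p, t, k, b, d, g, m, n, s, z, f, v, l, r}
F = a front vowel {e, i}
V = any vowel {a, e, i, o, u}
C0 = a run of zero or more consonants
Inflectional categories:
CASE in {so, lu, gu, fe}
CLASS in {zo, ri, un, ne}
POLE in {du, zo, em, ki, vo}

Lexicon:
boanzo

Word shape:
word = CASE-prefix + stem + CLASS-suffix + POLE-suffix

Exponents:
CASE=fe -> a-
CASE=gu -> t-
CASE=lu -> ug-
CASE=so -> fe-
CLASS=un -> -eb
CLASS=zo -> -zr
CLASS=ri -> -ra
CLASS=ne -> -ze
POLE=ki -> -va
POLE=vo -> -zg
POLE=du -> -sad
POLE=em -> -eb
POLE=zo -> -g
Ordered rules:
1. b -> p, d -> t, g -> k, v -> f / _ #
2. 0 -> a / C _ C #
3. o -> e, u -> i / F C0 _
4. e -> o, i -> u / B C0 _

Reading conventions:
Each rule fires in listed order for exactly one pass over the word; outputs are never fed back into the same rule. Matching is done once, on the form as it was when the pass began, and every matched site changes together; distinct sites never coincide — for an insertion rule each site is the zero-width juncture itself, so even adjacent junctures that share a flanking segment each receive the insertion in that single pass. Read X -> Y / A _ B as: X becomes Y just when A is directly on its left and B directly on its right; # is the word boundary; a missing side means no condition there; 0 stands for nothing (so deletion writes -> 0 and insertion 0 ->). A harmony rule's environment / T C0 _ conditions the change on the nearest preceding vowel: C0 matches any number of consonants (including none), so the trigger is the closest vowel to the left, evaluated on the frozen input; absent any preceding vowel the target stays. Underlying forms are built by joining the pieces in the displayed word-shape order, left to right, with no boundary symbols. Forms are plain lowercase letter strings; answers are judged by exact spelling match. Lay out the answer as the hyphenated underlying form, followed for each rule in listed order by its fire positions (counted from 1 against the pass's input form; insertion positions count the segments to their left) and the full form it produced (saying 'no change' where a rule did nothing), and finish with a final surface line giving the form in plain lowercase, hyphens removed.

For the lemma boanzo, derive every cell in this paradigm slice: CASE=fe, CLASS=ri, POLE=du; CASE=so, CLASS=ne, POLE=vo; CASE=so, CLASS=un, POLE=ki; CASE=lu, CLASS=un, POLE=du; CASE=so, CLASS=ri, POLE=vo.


cell CASE=fe, CLASS=ri, POLE=du:
underlying: a-boanzo-ra-sad
1. b -> p, d -> t, g -> k, v -> f / _ #: fires at position(s) 12: aboanzorasat
2. 0 -> a / C _ C #: no change
3. o -> e, u -> i / F C0 _: no change
4. e -> o, i -> u / B C0 _: no change
surface: aboanzorasat

cell CASE=so, CLASS=ne, POLE=vo:
underlying: fe-boanzo-ze-zg
1. b -> p, d -> t, g -> k, v -> f / _ #: fires at position(s) 12: feboanzozezk
2. 0 -> a / C _ C #: inserts after position(s) 11: feboanzozezak
3. o -> e, u -> i / F C0 _: fires at position(s) 4: febeanzozezak
4. e -> o, i -> u / B C0 _: fires at position(s) 10: febeanzozozak
surface: febeanzozozak

cell CASE=so, CLASS=un, POLE=ki:
underlying: fe-boanzo-eb-va
1. b -> p, d -> t, g -> k, v -> f / _ #: no change
2. 0 -> a / C _ C #: no change
3. o -> e, u -> i / F C0 _: fires at position(s) 4: febeanzoebva
4. e -> o, i -> u / B C0 _: fires at position(s) 9: febeanzoobva
surface: febeanzoobva

cell CASE=lu, CLASS=un, POLE=du:
underlying: ug-boanzo-eb-sad
1. b -> p, d -> t, g -> k, v -> f / _ #: fires at position(s) 13: ugboanzoebsat
2. 0 -> a / C _ C #: no change
3. o -> e, u -> i / F C0 _: no change
4. e -> o, i -> u / B C0 _: fires at position(s) 9: ugboanzoobsat
surface: ugboanzoobsat

cell CASE=so, CLASS=ri, POLE=vo:
underlying: fe-boanzo-ra-zg
1. b -> p, d -> t, g -> k, v -> f / _ #: fires at position(s) 12: feboanzorazk
2. 0 -> a / C _ C #: inserts after position(s) 11: feboanzorazak
3. o -> e, u -> i / F C0 _: fires at position(s) 4: febeanzorazak
4. e -> o, i -> u / B C0 _: no change
surface: febeanzorazak


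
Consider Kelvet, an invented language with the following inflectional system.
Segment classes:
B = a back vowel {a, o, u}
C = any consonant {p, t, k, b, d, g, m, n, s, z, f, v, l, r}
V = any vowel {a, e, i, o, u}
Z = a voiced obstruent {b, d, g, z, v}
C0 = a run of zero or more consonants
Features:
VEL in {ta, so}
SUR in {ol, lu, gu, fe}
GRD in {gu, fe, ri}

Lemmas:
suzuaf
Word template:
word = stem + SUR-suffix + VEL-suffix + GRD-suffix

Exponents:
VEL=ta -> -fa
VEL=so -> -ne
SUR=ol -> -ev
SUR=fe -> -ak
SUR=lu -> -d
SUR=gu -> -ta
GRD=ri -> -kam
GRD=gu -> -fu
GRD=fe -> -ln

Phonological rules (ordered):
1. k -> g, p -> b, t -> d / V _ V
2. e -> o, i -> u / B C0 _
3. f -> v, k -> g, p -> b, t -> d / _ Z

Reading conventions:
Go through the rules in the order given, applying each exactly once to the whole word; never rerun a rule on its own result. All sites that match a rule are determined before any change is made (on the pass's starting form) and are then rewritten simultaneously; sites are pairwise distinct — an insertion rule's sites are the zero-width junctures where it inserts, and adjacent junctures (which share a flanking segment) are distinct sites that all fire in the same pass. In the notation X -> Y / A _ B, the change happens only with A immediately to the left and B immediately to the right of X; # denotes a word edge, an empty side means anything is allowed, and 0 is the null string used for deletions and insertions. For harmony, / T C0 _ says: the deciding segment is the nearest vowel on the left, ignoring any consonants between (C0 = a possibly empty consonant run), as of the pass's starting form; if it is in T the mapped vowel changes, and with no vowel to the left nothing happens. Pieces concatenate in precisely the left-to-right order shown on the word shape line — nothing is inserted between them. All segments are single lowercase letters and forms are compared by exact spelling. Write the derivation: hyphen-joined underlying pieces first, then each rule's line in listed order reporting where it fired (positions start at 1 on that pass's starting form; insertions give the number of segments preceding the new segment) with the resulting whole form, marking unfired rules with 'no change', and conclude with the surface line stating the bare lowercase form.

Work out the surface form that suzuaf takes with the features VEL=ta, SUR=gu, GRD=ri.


underlying: suzuaf-ta-fa-kam
1. k -> g, p -> b, t -> d / V _ V: fires at position(s) 11: suzuaftafagam
2. e -> o, i -> u / B C0 _: no change
3. f -> v, k -> g, p -> b, t -> d / _ Z: no change
surface: suzuaftafagam


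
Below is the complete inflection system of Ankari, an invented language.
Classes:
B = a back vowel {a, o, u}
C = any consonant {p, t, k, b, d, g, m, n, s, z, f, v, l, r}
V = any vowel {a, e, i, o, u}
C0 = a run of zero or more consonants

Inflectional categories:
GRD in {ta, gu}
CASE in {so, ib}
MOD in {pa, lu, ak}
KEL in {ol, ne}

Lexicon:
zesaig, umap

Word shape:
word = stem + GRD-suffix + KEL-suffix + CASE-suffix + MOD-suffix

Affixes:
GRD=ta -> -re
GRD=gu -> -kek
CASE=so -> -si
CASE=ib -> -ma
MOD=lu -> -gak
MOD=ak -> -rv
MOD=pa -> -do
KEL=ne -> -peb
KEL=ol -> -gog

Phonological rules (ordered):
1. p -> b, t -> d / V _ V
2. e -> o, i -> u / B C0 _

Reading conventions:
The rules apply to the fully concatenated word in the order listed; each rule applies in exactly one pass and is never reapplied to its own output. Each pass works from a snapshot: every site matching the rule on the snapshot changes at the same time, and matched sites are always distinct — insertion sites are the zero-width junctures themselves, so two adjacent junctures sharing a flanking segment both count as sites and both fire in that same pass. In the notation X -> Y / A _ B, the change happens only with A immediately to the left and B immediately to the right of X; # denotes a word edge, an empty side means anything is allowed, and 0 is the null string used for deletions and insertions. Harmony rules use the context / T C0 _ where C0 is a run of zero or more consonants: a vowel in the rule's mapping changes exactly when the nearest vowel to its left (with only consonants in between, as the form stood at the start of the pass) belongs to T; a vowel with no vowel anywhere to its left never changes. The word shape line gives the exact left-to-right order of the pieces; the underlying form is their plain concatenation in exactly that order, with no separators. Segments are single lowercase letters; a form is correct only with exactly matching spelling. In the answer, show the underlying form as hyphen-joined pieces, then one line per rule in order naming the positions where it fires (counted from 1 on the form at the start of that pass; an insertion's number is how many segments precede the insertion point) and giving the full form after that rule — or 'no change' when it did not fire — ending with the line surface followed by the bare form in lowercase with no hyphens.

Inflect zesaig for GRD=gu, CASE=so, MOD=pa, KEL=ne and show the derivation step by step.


underlying: zesaig-kek-peb-si-do
1. p -> b, t -> d / V _ V: no change
2. e -> o, i -> u / B C0 _: fires at position(s) 5: zesaugkekpebsido
surface: zesaugkekpebsido


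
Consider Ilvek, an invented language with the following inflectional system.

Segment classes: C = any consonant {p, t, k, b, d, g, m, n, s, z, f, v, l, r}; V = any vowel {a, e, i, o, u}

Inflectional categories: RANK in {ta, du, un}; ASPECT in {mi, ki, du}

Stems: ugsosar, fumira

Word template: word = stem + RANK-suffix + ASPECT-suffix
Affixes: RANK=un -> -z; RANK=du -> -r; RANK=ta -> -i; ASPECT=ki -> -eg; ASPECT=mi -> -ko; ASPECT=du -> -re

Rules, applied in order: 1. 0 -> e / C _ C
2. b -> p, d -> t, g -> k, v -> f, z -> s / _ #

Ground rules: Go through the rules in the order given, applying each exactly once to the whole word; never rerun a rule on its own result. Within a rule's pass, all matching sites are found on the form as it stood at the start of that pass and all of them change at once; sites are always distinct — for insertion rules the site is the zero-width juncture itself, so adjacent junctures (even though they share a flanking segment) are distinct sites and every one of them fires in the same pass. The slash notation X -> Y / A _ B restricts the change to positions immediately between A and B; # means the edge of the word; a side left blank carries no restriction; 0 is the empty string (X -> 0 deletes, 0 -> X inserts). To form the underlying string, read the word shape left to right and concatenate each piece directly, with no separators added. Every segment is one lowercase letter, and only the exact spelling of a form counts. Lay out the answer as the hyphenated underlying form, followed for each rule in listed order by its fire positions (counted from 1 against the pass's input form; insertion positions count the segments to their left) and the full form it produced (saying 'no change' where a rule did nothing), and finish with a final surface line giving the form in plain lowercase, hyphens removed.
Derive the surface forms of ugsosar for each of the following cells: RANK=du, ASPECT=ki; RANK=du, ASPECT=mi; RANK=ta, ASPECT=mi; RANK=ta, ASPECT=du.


cell RANK=du, ASPECT=ki:
underlying: ugsosar-r-eg
1. 0 -> e / C _ C: inserts after position(s) 2, 7: ugesosarereg
2. b -> p, d -> t, g -> k, v -> f, z -> s / _ #: fires at position(s) 12: ugesosarerek
surface: ugesosarerek

cell RANK=du, ASPECT=mi:
underlying: ugsosar-r-ko
1. 0 -> e / C _ C: inserts after position(s) 2, 7, 8: ugesosarereko
2. b -> p, d -> t, g -> k, v -> f, z -> s / _ #: no change
surface: ugesosarereko

cell RANK=ta, ASPECT=mi:
underlying: ugsosar-i-ko
1. 0 -> e / C _ C: inserts after position(s) 2: ugesosariko
2. b -> p, d -> t, g -> k, v -> f, z -> s / _ #: no change
surface: ugesosariko

cell RANK=ta, ASPECT=du:
underlying: ugsosar-i-re
1. 0 -> e / C _ C: inserts after position(s) 2: ugesosarire
2. b -> p, d -> t, g -> k, v -> f, z -> s / _ #: no change
surface: ugesosarire


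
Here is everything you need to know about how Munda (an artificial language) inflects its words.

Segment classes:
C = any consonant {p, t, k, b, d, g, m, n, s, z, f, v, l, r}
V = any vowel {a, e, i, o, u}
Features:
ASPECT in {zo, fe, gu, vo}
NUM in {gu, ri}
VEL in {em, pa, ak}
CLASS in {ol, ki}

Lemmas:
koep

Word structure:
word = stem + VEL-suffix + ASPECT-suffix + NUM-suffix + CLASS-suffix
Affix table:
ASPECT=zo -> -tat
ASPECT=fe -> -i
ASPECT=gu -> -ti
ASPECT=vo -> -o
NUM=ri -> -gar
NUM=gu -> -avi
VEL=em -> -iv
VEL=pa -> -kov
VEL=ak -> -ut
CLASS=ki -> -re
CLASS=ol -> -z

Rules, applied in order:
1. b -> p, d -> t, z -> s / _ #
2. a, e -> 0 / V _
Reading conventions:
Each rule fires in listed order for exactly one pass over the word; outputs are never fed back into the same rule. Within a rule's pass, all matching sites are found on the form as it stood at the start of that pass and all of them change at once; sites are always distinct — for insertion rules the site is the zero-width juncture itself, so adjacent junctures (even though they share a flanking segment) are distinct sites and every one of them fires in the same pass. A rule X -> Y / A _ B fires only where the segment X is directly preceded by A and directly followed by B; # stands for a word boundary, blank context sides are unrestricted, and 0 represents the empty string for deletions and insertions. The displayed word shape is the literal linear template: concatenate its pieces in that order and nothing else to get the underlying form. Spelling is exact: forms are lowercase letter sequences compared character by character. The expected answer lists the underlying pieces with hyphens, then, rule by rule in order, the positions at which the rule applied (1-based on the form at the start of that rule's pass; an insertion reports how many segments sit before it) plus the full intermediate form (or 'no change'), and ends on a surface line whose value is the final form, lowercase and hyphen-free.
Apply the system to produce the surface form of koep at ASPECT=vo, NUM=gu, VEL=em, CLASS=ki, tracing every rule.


underlying: koep-iv-o-avi-re
1. b -> p, d -> t, z -> s / _ #: no change
2. a, e -> 0 / V _: fires at position(s) 3, 8: kopivovire
surface: kopivovire
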